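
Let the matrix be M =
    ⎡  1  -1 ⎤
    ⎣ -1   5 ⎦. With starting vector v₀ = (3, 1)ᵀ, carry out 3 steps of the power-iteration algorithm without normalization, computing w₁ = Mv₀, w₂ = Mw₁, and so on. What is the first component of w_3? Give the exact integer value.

w1 = Mv₀ = (2, 2)
w2 = Mw1 = (0, 8)
w3 = Mw2 = (-8, 40)
The requested component of w3 is -8.

-8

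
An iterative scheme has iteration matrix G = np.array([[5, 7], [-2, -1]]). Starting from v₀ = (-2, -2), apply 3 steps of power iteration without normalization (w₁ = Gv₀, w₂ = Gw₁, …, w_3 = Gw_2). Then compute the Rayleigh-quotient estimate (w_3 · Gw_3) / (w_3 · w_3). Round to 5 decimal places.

λ ≈ -0.97407

w1 = Gv₀ = (5·(-2) + 7·(-2); (-2)·(-2) + (-1)·(-2)) = (-24, 6)
w2 = Gw1 = (5·(-24) + 7·6; (-2)·(-24) + (-1)·6) = (-78, 42)
w3 = Gw2 = (-96, 114)
Gw3 = (318, 78)
w3·Gw3 = (-96)·318 + 114·78 = -21636; w3·w3 = (-96)·(-96) + 114·114 = 22212
λ ≈ -21636/22212 = -0.97407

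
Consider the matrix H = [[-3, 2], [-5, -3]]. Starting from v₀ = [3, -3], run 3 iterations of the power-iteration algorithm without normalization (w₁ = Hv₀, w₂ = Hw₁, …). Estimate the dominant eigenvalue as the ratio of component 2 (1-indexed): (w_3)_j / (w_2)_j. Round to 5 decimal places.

w1 = Hv₀ = ((-3)·3 + 2·(-3); (-5)·3 + (-3)·(-3)) = (-15, -6)
w2 = Hw1 = ((-3)·(-15) + 2·(-6); (-5)·(-15) + (-3)·(-6)) = (33, 93)
w3 = Hw2 = (87, -444)
Ratio at component: -444 / 93 = -4.77419

λ ≈ -4.77419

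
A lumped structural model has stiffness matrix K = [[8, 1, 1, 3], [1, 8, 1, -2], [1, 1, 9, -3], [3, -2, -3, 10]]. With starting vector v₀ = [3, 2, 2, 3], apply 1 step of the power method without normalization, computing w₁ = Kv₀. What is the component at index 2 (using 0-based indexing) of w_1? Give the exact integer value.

14

w1 = Kv₀ = (8·3 + 1·2 + 1·2 + 3·3; 1·3 + 8·2 + 1·2 + (-2)·3; 1·3 + 1·2 + 9·2 + (-3)·3; 3·3 + (-2)·2 + (-3)·2 + 10·3) = (37, 15, 14, 29)
The requested component of w1 is 14.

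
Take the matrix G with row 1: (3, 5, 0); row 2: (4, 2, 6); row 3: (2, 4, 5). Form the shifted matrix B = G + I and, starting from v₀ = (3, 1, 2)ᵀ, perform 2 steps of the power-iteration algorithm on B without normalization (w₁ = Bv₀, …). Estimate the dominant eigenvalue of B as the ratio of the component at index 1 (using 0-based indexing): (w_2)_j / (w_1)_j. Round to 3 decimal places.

10.407

B = G + I has rows (4, 5, 0); (4, 3, 6); (2, 4, 6)
w1 = Bv₀ = (4·3 + 5·1 + 0·2; 4·3 + 3·1 + 6·2; 2·3 + 4·1 + 6·2) = (17, 27, 22)
w2 = Bw1 = (4·17 + 5·27 + 0·22; 4·17 + 3·27 + 6·22; 2·17 + 4·27 + 6·22) = (203, 281, 274)
Ratio: 281/27 = 10.407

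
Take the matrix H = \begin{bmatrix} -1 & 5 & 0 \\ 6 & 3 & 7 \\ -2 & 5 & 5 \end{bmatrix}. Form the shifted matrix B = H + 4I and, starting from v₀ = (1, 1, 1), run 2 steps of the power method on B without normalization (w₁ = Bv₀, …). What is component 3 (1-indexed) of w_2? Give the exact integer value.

192

B = H + 4I has rows (3, 5, 0); (6, 7, 7); (-2, 5, 9)
w1 = Bv₀ = (3·1 + 5·1 + 0·1; 6·1 + 7·1 + 7·1; (-2)·1 + 5·1 + 9·1) = (8, 20, 12)
w2 = Bw1 = (3·8 + 5·20 + 0·12; 6·8 + 7·20 + 7·12; (-2)·8 + 5·20 + 9·12) = (124, 272, 192)
Requested component of w2: 192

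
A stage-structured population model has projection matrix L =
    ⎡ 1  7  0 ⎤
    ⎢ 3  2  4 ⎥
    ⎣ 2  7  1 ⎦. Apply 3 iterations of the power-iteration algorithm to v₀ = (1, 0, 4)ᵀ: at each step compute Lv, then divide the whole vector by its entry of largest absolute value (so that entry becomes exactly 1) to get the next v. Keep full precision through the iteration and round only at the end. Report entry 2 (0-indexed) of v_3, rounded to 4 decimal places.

Lv0 = (1.00000, 19.00000, 6.00000); divide by 19.00000 → v1 = (0.05263, 1.00000, 0.31579)
Lv1 = (7.05263, 3.42105, 7.42105); divide by 7.42105 → v2 = (0.95035, 0.46099, 1.00000)
Lv2 = (4.17730, 7.77305, 6.12766); divide by 7.77305 → v3 = (0.53741, 1.00000, 0.78832)
Requested entry of v3: 864/1096 = 0.7883

0.7883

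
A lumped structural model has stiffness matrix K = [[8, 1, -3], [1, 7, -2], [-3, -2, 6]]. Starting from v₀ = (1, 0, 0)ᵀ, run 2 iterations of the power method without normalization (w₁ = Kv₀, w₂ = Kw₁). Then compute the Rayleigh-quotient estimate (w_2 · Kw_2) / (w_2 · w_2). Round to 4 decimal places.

w1 = Kv₀ = (8, 1, -3)
w2 = Kw1 = (74, 21, -44)
Kw2 = (745, 309, -528)
w2·Kw2 = 74·745 + 21·309 + (-44)·(-528) = 84851; w2·w2 = 74·74 + 21·21 + (-44)·(-44) = 7853
λ ≈ 84851/7853 = 10.8049

λ ≈ 10.8049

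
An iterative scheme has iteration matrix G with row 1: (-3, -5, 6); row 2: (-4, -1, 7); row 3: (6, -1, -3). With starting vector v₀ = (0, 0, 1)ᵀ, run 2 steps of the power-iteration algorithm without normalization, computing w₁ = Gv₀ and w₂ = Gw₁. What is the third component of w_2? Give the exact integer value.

38

w1 = Gv₀ = (6, 7, -3)
w2 = Gw1 = (-71, -52, 38)
The requested component of w2 is 38.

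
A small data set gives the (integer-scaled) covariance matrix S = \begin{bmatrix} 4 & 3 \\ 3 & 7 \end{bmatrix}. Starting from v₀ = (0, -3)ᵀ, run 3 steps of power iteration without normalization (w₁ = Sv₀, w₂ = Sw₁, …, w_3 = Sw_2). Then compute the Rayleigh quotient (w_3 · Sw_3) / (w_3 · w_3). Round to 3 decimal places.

w1 = Sv₀ = (4·0 + 3·(-3); 3·0 + 7·(-3)) = (-9, -21)
w2 = Sw1 = (4·(-9) + 3·(-21); 3·(-9) + 7·(-21)) = (-99, -174)
w3 = Sw2 = (-918, -1515)
Sw3 = (-8217, -13359)
w3·Sw3 = (-918)·(-8217) + (-1515)·(-13359) = 27782091; w3·w3 = (-918)·(-918) + (-1515)·(-1515) = 3137949
λ ≈ 27782091/3137949 = 8.854

8.854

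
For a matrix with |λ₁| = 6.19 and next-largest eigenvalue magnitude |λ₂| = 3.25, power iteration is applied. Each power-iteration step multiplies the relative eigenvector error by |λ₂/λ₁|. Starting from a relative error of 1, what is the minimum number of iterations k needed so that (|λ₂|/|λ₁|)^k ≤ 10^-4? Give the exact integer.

|λ₂/λ₁| = 3.25/6.19 = 0.52504
Need k ≥ ln(10^-4) / ln(0.52504) = -9.2103 / -0.6443 ≈ 14.296
Smallest integer k satisfying the bound: 15

15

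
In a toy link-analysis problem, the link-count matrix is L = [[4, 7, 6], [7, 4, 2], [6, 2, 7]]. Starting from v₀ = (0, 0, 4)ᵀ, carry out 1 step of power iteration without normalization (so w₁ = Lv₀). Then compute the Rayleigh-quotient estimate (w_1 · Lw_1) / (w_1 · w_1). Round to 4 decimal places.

λ ≈ 13.8315

w1 = Lv₀ = (24, 8, 28)
Lw1 = (320, 256, 356)
w1·Lw1 = 24·320 + 8·256 + 28·356 = 19696; w1·w1 = 24·24 + 8·8 + 28·28 = 1424
λ ≈ 19696/1424 = 13.8315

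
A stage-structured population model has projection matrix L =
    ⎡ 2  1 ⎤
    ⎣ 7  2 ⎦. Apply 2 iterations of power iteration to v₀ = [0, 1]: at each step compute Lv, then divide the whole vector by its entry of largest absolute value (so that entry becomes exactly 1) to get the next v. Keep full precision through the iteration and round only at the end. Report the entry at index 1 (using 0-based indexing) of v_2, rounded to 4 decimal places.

1.0000

Lv0 = (1.00000, 2.00000); divide by 2.00000 → v1 = (0.50000, 1.00000)
Lv1 = (2.00000, 5.50000); divide by 5.50000 → v2 = (0.36364, 1.00000)
Requested entry of v2: 11/11 = 1.0000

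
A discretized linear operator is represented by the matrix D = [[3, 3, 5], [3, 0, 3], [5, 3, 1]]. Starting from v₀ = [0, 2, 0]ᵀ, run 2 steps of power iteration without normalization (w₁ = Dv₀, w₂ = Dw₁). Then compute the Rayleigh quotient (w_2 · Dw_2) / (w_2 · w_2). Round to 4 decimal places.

w1 = Dv₀ = (3·0 + 3·2 + 5·0; 3·0 + 0·2 + 3·0; 5·0 + 3·2 + 1·0) = (6, 0, 6)
w2 = Dw1 = (3·6 + 3·0 + 5·6; 3·6 + 0·0 + 3·6; 5·6 + 3·0 + 1·6) = (48, 36, 36)
Dw2 = (432, 252, 384)
w2·Dw2 = 48·432 + 36·252 + 36·384 = 43632; w2·w2 = 48·48 + 36·36 + 36·36 = 4896
λ ≈ 43632/4896 = 8.9118

λ ≈ 8.9118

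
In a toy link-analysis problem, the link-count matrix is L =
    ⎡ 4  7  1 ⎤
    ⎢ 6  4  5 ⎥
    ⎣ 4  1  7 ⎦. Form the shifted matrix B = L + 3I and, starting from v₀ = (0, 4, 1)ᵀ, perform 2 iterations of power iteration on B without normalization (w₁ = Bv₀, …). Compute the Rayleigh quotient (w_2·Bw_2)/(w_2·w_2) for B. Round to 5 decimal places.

μ ≈ 15.80254

B = L + 3I has rows (7, 7, 1); (6, 7, 5); (4, 1, 10)
w1 = Bv₀ = (7·0 + 7·4 + 1·1; 6·0 + 7·4 + 5·1; 4·0 + 1·4 + 10·1) = (29, 33, 14)
w2 = Bw1 = (7·29 + 7·33 + 1·14; 6·29 + 7·33 + 5·14; 4·29 + 1·33 + 10·14) = (448, 475, 289)
Bw2 = (6750, 7458, 5157)
w2·Bw2 = 8056923; w2·w2 = 509850; μ ≈ 8056923/509850 = 15.80254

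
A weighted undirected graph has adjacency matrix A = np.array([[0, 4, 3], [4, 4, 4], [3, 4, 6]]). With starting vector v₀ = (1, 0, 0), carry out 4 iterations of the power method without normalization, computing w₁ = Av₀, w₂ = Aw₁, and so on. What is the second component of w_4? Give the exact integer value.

3812

w1 = Av₀ = (0, 4, 3)
w2 = Aw1 = (25, 28, 34)
w3 = Aw2 = (214, 348, 391)
w4 = Aw3 = (2565, 3812, 4380)
The requested component of w4 is 3812.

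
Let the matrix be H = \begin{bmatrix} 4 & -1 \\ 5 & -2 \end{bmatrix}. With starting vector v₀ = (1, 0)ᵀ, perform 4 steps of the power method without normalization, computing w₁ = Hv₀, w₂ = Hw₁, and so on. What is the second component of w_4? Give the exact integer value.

100

w1 = Hv₀ = (4, 5)
w2 = Hw1 = (11, 10)
w3 = Hw2 = (34, 35)
w4 = Hw3 = (101, 100)
The requested component of w4 is 100.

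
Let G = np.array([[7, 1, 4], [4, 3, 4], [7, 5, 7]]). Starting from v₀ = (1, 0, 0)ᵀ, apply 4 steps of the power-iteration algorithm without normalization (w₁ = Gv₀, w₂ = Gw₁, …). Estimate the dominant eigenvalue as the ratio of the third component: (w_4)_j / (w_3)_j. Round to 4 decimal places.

w1 = Gv₀ = (7·1 + 1·0 + 4·0; 4·1 + 3·0 + 4·0; 7·1 + 5·0 + 7·0) = (7, 4, 7)
w2 = Gw1 = (7·7 + 1·4 + 4·7; 4·7 + 3·4 + 4·7; 7·7 + 5·4 + 7·7) = (81, 68, 118)
w3 = Gw2 = (1107, 1000, 1733)
w4 = Gw3 = (15681, 14360, 24880)
Ratio at component: 24880 / 1733 = 14.3566

14.3566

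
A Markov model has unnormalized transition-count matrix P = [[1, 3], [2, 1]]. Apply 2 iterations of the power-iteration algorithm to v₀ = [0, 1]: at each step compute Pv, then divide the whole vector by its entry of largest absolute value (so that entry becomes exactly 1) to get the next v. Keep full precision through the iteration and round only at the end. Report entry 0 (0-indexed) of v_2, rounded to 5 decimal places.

Pv0 = (3.000000, 1.000000); divide by 3.000000 → v1 = (1.000000, 0.333333)
Pv1 = (2.000000, 2.333333); divide by 2.333333 → v2 = (0.857143, 1.000000)
Requested entry of v2: 6/7 = 0.85714

0.85714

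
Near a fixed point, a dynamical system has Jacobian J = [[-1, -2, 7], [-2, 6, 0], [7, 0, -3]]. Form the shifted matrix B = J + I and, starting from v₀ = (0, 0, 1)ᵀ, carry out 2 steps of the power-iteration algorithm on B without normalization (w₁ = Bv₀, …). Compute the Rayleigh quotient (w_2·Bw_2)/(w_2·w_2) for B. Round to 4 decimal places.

B = J + I has rows (0, -2, 7); (-2, 7, 0); (7, 0, -2)
w1 = Bv₀ = (0·0 + (-2)·0 + 7·1; (-2)·0 + 7·0 + 0·1; 7·0 + 0·0 + (-2)·1) = (7, 0, -2)
w2 = Bw1 = (0·7 + (-2)·0 + 7·(-2); (-2)·7 + 7·0 + 0·(-2); 7·7 + 0·0 + (-2)·(-2)) = (-14, -14, 53)
Bw2 = (399, -70, -204)
w2·Bw2 = -15418; w2·w2 = 3201; μ ≈ -15418/3201 = -4.8166

-4.8166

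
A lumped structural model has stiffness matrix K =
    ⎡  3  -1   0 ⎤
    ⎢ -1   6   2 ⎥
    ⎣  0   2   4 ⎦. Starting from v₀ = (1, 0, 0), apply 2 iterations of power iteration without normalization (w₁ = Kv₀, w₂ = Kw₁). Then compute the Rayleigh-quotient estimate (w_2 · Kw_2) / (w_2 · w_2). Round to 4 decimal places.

5.6973

w1 = Kv₀ = (3, -1, 0)
w2 = Kw1 = (10, -9, -2)
Kw2 = (39, -68, -26)
w2·Kw2 = 10·39 + (-9)·(-68) + (-2)·(-26) = 1054; w2·w2 = 10·10 + (-9)·(-9) + (-2)·(-2) = 185
λ ≈ 1054/185 = 5.6973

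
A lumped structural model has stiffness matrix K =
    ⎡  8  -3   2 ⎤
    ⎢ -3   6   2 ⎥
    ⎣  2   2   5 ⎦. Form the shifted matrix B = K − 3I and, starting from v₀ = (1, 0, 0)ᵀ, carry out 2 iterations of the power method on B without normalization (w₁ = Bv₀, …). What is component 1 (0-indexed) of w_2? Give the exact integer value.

-20

B = K − 3I has rows (5, -3, 2); (-3, 3, 2); (2, 2, 2)
w1 = Bv₀ = (5, -3, 2)
w2 = Bw1 = (38, -20, 8)
Requested component of w2: -20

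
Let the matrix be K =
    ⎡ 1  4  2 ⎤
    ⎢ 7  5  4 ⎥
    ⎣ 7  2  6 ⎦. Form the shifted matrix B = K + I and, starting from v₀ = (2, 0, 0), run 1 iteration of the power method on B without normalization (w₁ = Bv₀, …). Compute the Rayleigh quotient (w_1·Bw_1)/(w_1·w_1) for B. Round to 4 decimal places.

B = K + I has rows (2, 4, 2); (7, 6, 4); (7, 2, 7)
w1 = Bv₀ = (2·2 + 4·0 + 2·0; 7·2 + 6·0 + 4·0; 7·2 + 2·0 + 7·0) = (4, 14, 14)
Bw1 = (92, 168, 154)
w1·Bw1 = 4876; w1·w1 = 408; μ ≈ 4876/408 = 11.9510

11.9510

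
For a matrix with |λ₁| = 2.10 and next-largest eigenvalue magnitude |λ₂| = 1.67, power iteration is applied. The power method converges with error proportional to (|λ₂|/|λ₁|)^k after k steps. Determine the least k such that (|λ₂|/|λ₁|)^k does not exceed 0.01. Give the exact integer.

|λ₂/λ₁| = 1.67/2.10 = 0.79524
Need k ≥ ln(0.01) / ln(0.79524) = -4.6052 / -0.2291 ≈ 20.100
Smallest integer k satisfying the bound: 21

21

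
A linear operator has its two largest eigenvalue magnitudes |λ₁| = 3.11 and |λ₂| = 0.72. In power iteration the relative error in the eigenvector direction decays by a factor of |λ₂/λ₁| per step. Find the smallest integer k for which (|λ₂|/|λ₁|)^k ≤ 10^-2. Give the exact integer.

4

|λ₂/λ₁| = 0.72/3.11 = 0.23151
Need k ≥ ln(10^-2) / ln(0.23151) = -4.6052 / -1.4631 ≈ 3.147
Smallest integer k satisfying the bound: 4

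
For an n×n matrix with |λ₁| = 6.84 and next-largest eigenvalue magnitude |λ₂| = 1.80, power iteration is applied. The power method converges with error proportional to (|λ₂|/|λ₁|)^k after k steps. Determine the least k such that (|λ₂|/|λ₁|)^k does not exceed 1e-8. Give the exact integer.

|λ₂/λ₁| = 1.80/6.84 = 0.26316
Need k ≥ ln(1e-8) / ln(0.26316) = -18.4207 / -1.3350 ≈ 13.798
Smallest integer k satisfying the bound: 14

14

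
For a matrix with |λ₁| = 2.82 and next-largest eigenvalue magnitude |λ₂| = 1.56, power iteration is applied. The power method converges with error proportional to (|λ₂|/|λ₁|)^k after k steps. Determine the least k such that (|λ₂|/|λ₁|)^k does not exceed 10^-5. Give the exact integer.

|λ₂/λ₁| = 1.56/2.82 = 0.55319
Need k ≥ ln(10^-5) / ln(0.55319) = -11.5129 / -0.5921 ≈ 19.446
Smallest integer k satisfying the bound: 20

20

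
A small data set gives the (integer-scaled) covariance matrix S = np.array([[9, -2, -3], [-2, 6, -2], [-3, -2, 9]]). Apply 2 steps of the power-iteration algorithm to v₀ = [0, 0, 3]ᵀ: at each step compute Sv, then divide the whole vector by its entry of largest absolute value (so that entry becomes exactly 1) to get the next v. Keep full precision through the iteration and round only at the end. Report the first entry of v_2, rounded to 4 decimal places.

Sv0 = (-9.00000, -6.00000, 27.00000); divide by 27.00000 → v1 = (-0.33333, -0.22222, 1.00000)
Sv1 = (-5.55556, -2.66667, 10.44444); divide by 10.44444 → v2 = (-0.53191, -0.25532, 1.00000)
Requested entry of v2: -150/282 = -0.5319

-0.5319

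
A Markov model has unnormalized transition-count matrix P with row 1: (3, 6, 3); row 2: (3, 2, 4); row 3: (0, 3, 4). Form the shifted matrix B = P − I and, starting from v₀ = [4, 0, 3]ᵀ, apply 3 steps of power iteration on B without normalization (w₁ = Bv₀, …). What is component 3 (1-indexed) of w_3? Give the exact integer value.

630

B = P − I has rows (2, 6, 3); (3, 1, 4); (0, 3, 3)
w1 = Bv₀ = (17, 24, 9)
w2 = Bw1 = (205, 111, 99)
w3 = Bw2 = (1373, 1122, 630)
Requested component of w3: 630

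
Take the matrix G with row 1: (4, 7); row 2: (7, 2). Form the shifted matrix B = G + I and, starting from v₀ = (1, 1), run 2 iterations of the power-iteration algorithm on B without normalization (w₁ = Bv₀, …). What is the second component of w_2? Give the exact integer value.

114

B = G + I has rows (5, 7); (7, 3)
w1 = Bv₀ = (12, 10)
w2 = Bw1 = (130, 114)
Requested component of w2: 114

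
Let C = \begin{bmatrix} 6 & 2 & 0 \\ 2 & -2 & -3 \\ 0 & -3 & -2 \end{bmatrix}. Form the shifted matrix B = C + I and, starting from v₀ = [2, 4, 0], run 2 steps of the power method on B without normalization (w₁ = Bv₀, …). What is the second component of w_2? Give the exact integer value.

80

B = C + I has rows (7, 2, 0); (2, -1, -3); (0, -3, -1)
w1 = Bv₀ = (7·2 + 2·4 + 0·0; 2·2 + (-1)·4 + (-3)·0; 0·2 + (-3)·4 + (-1)·0) = (22, 0, -12)
w2 = Bw1 = (7·22 + 2·0 + 0·(-12); 2·22 + (-1)·0 + (-3)·(-12); 0·22 + (-3)·0 + (-1)·(-12)) = (154, 80, 12)
Requested component of w2: 80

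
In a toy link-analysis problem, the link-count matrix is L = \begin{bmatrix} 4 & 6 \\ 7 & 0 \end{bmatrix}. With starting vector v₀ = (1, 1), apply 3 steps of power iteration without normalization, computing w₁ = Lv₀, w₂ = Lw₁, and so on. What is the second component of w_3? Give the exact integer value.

w1 = Lv₀ = (4·1 + 6·1; 7·1 + 0·1) = (10, 7)
w2 = Lw1 = (4·10 + 6·7; 7·10 + 0·7) = (82, 70)
w3 = Lw2 = (748, 574)
The requested component of w3 is 574.

574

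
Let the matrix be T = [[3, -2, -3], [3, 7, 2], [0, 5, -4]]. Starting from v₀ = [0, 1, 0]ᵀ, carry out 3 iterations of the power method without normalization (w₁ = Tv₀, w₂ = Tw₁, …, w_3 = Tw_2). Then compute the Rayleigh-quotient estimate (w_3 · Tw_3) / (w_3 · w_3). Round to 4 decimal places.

5.8831

w1 = Tv₀ = (3·0 + (-2)·1 + (-3)·0; 3·0 + 7·1 + 2·0; 0·0 + 5·1 + (-4)·0) = (-2, 7, 5)
w2 = Tw1 = (3·(-2) + (-2)·7 + (-3)·5; 3·(-2) + 7·7 + 2·5; 0·(-2) + 5·7 + (-4)·5) = (-35, 53, 15)
w3 = Tw2 = (-256, 296, 205)
Tw3 = (-1975, 1714, 660)
w3·Tw3 = (-256)·(-1975) + 296·1714 + 205·660 = 1148244; w3·w3 = (-256)·(-256) + 296·296 + 205·205 = 195177
λ ≈ 1148244/195177 = 5.8831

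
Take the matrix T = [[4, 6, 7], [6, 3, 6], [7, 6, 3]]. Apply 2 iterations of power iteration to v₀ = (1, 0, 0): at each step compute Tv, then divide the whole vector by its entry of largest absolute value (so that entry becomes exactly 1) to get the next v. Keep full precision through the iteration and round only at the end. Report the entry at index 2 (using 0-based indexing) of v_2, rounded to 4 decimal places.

Tv0 = (4.00000, 6.00000, 7.00000); divide by 7.00000 → v1 = (0.57143, 0.85714, 1.00000)
Tv1 = (14.42857, 12.00000, 12.14286); divide by 14.42857 → v2 = (1.00000, 0.83168, 0.84158)
Requested entry of v2: 85/101 = 0.8416

0.8416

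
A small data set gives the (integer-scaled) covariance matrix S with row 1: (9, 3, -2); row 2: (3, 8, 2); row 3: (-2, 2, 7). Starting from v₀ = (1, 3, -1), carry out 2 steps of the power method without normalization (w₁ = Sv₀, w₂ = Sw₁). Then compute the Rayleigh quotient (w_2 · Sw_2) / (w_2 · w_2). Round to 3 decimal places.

λ ≈ 11.511

w1 = Sv₀ = (20, 25, -3)
w2 = Sw1 = (261, 254, -11)
Sw2 = (3133, 2793, -91)
w2·Sw2 = 261·3133 + 254·2793 + (-11)·(-91) = 1528136; w2·w2 = 261·261 + 254·254 + (-11)·(-11) = 132758
λ ≈ 1528136/132758 = 11.511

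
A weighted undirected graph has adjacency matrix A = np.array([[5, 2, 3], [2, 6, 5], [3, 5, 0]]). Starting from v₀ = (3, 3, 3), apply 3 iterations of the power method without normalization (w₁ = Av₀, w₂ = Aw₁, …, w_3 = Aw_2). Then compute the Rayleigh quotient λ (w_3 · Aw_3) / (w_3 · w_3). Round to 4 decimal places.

λ ≈ 10.7091

w1 = Av₀ = (30, 39, 24)
w2 = Aw1 = (300, 414, 285)
w3 = Aw2 = (3183, 4509, 2970)
Aw3 = (33843, 48270, 32094)
w3·Aw3 = 3183·33843 + 4509·48270 + 2970·32094 = 420690879; w3·w3 = 3183·3183 + 4509·4509 + 2970·2970 = 39283470
λ ≈ 420690879/39283470 = 10.7091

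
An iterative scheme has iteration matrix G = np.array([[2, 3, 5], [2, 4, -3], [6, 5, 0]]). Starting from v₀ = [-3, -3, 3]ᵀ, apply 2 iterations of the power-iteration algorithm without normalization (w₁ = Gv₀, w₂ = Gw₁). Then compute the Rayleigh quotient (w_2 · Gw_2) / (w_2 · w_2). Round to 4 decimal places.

λ ≈ 6.3455

w1 = Gv₀ = (2·(-3) + 3·(-3) + 5·3; 2·(-3) + 4·(-3) + (-3)·3; 6·(-3) + 5·(-3) + 0·3) = (0, -27, -33)
w2 = Gw1 = (2·0 + 3·(-27) + 5·(-33); 2·0 + 4·(-27) + (-3)·(-33); 6·0 + 5·(-27) + 0·(-33)) = (-246, -9, -135)
Gw2 = (-1194, -123, -1521)
w2·Gw2 = (-246)·(-1194) + (-9)·(-123) + (-135)·(-1521) = 500166; w2·w2 = (-246)·(-246) + (-9)·(-9) + (-135)·(-135) = 78822
λ ≈ 500166/78822 = 6.3455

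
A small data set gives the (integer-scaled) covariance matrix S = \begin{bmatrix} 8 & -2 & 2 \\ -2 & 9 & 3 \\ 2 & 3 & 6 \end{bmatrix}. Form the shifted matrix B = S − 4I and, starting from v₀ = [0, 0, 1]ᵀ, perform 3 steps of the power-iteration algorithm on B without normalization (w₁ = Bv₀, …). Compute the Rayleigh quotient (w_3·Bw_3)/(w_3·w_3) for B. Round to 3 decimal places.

6.608

B = S − 4I has rows (4, -2, 2); (-2, 5, 3); (2, 3, 2)
w1 = Bv₀ = (4·0 + (-2)·0 + 2·1; (-2)·0 + 5·0 + 3·1; 2·0 + 3·0 + 2·1) = (2, 3, 2)
w2 = Bw1 = (4·2 + (-2)·3 + 2·2; (-2)·2 + 5·3 + 3·2; 2·2 + 3·3 + 2·2) = (6, 17, 17)
w3 = Bw2 = (24, 124, 97)
Bw3 = (42, 863, 614)
w3·Bw3 = 167578; w3·w3 = 25361; μ ≈ 167578/25361 = 6.608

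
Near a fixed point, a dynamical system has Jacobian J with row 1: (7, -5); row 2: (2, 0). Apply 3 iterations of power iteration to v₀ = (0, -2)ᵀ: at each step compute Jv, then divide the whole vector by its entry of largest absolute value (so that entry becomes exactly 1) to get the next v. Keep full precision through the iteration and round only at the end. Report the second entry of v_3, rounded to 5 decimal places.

Jv0 = (10.000000, 0.000000); divide by 10.000000 → v1 = (1.000000, 0.000000)
Jv1 = (7.000000, 2.000000); divide by 7.000000 → v2 = (1.000000, 0.285714)
Jv2 = (5.571429, 2.000000); divide by 5.571429 → v3 = (1.000000, 0.358974)
Requested entry of v3: 140/390 = 0.35897

0.35897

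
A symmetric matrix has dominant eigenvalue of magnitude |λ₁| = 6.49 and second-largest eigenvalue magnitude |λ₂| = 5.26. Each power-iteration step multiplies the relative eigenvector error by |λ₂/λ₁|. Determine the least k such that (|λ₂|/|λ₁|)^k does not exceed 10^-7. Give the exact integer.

77

|λ₂/λ₁| = 5.26/6.49 = 0.81048
Need k ≥ ln(10^-7) / ln(0.81048) = -16.1181 / -0.2101 ≈ 76.705
Smallest integer k satisfying the bound: 77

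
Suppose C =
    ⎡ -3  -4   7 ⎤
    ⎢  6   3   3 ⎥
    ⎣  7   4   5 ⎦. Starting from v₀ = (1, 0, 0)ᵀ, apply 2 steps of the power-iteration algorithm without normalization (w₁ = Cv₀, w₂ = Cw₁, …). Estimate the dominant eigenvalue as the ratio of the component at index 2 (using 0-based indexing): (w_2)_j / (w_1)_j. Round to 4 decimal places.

5.4286

w1 = Cv₀ = ((-3)·1 + (-4)·0 + 7·0; 6·1 + 3·0 + 3·0; 7·1 + 4·0 + 5·0) = (-3, 6, 7)
w2 = Cw1 = ((-3)·(-3) + (-4)·6 + 7·7; 6·(-3) + 3·6 + 3·7; 7·(-3) + 4·6 + 5·7) = (34, 21, 38)
Ratio at component: 38 / 7 = 5.4286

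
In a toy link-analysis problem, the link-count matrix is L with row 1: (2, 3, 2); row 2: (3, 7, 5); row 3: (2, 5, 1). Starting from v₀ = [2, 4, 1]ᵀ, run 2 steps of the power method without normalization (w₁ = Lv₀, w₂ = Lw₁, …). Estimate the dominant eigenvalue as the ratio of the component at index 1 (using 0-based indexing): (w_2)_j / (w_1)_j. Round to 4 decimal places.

λ ≈ 11.5897

w1 = Lv₀ = (18, 39, 25)
w2 = Lw1 = (203, 452, 256)
Ratio at component: 452 / 39 = 11.5897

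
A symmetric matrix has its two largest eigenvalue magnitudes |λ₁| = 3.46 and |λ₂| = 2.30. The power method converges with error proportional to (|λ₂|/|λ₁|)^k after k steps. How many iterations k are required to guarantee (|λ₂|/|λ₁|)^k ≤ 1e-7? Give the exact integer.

40

|λ₂/λ₁| = 2.30/3.46 = 0.66474
Need k ≥ ln(1e-7) / ln(0.66474) = -16.1181 / -0.4084 ≈ 39.470
Smallest integer k satisfying the bound: 40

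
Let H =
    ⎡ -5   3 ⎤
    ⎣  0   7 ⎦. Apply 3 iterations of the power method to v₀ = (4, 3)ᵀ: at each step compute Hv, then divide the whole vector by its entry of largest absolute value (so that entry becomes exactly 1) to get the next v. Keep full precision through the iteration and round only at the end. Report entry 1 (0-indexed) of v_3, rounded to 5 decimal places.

1.00000

Hv0 = (-11.000000, 21.000000); divide by 21.000000 → v1 = (-0.523810, 1.000000)
Hv1 = (5.619048, 7.000000); divide by 7.000000 → v2 = (0.802721, 1.000000)
Hv2 = (-1.013605, 7.000000); divide by 7.000000 → v3 = (-0.144801, 1.000000)
Requested entry of v3: 1029/1029 = 1.00000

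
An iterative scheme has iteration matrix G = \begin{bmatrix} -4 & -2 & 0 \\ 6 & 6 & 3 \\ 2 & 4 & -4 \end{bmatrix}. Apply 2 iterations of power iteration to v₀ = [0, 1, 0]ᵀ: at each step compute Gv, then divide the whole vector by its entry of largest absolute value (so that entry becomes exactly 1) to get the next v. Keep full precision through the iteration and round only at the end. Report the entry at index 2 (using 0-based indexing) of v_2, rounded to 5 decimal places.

Gv0 = (-2.000000, 6.000000, 4.000000); divide by 6.000000 → v1 = (-0.333333, 1.000000, 0.666667)
Gv1 = (-0.666667, 6.000000, 0.666667); divide by 6.000000 → v2 = (-0.111111, 1.000000, 0.111111)
Requested entry of v2: 4/36 = 0.11111

0.11111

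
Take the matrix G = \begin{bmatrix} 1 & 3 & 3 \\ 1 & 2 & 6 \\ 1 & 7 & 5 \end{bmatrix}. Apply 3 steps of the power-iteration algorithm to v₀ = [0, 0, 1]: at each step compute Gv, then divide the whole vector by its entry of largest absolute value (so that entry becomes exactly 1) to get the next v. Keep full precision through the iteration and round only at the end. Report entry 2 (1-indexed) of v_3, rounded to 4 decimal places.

0.7789

Gv0 = (3.00000, 6.00000, 5.00000); divide by 6.00000 → v1 = (0.50000, 1.00000, 0.83333)
Gv1 = (6.00000, 7.50000, 11.66667); divide by 11.66667 → v2 = (0.51429, 0.64286, 1.00000)
Gv2 = (5.44286, 7.80000, 10.01429); divide by 10.01429 → v3 = (0.54351, 0.77889, 1.00000)
Requested entry of v3: 546/701 = 0.7789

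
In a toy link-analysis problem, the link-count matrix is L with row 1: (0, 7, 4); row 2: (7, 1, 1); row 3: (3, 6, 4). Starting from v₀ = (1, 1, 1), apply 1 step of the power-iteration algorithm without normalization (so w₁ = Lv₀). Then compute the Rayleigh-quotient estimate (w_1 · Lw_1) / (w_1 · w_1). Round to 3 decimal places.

w1 = Lv₀ = (0·1 + 7·1 + 4·1; 7·1 + 1·1 + 1·1; 3·1 + 6·1 + 4·1) = (11, 9, 13)
Lw1 = (115, 99, 139)
w1·Lw1 = 11·115 + 9·99 + 13·139 = 3963; w1·w1 = 11·11 + 9·9 + 13·13 = 371
λ ≈ 3963/371 = 10.682

10.682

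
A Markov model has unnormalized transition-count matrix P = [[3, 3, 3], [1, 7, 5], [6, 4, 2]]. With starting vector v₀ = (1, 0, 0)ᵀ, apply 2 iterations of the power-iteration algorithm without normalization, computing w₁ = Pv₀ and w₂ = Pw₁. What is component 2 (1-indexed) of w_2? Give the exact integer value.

w1 = Pv₀ = (3, 1, 6)
w2 = Pw1 = (30, 40, 34)
The requested component of w2 is 40.

40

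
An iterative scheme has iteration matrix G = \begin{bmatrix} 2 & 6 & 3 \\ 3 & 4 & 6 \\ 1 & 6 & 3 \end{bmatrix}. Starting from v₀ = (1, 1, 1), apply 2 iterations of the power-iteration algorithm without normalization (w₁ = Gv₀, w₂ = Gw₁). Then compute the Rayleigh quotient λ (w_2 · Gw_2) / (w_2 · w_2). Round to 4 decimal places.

11.4997

w1 = Gv₀ = (2·1 + 6·1 + 3·1; 3·1 + 4·1 + 6·1; 1·1 + 6·1 + 3·1) = (11, 13, 10)
w2 = Gw1 = (2·11 + 6·13 + 3·10; 3·11 + 4·13 + 6·10; 1·11 + 6·13 + 3·10) = (130, 145, 119)
Gw2 = (1487, 1684, 1357)
w2·Gw2 = 130·1487 + 145·1684 + 119·1357 = 598973; w2·w2 = 130·130 + 145·145 + 119·119 = 52086
λ ≈ 598973/52086 = 11.4997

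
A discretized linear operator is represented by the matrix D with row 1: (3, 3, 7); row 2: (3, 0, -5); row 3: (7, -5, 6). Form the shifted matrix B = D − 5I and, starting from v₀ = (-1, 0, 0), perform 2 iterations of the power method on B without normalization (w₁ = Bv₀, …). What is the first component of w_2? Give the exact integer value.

-62

B = D − 5I has rows (-2, 3, 7); (3, -5, -5); (7, -5, 1)
w1 = Bv₀ = (2, -3, -7)
w2 = Bw1 = (-62, 56, 22)
Requested component of w2: -62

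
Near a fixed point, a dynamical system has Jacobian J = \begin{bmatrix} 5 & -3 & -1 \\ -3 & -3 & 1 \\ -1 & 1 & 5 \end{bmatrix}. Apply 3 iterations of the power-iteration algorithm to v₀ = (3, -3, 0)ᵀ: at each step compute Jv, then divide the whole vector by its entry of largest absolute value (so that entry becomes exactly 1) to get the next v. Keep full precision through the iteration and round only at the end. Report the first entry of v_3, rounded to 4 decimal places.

Jv0 = (24.00000, 0.00000, -6.00000); divide by 24.00000 → v1 = (1.00000, 0.00000, -0.25000)
Jv1 = (5.25000, -3.25000, -2.25000); divide by 5.25000 → v2 = (1.00000, -0.61905, -0.42857)
Jv2 = (7.28571, -1.57143, -3.76190); divide by 7.28571 → v3 = (1.00000, -0.21569, -0.51634)
Requested entry of v3: 918/918 = 1.0000

1.0000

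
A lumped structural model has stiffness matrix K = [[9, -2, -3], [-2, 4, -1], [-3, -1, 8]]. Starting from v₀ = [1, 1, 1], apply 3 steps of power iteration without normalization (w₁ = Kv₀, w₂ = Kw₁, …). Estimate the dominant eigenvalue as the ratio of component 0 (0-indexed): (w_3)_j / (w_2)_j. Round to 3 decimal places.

λ ≈ 7.136

w1 = Kv₀ = (4, 1, 4)
w2 = Kw1 = (22, -8, 19)
w3 = Kw2 = (157, -95, 94)
Ratio at component: 157 / 22 = 7.136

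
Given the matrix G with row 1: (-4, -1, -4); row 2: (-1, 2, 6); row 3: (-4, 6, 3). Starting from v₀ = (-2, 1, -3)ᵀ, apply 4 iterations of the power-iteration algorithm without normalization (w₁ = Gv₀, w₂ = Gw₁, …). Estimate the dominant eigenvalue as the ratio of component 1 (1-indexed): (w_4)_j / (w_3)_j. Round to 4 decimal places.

w1 = Gv₀ = (19, -14, 5)
w2 = Gw1 = (-82, -17, -145)
w3 = Gw2 = (925, -822, -209)
w4 = Gw3 = (-2042, -3823, -9259)
Ratio at component: -2042 / 925 = -2.2076

-2.2076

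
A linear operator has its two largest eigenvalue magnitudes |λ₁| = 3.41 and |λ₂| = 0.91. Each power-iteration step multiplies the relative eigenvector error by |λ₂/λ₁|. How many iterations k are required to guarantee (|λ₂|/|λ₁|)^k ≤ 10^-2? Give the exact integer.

4

|λ₂/λ₁| = 0.91/3.41 = 0.26686
Need k ≥ ln(10^-2) / ln(0.26686) = -4.6052 / -1.3210 ≈ 3.486
Smallest integer k satisfying the bound: 4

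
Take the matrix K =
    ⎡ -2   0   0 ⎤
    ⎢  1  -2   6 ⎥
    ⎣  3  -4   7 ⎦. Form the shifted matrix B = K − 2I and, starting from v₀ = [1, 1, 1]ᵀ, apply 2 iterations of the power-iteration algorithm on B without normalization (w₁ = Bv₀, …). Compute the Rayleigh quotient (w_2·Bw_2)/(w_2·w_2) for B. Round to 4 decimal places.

-3.9524

B = K − 2I has rows (-4, 0, 0); (1, -4, 6); (3, -4, 5)
w1 = Bv₀ = ((-4)·1 + 0·1 + 0·1; 1·1 + (-4)·1 + 6·1; 3·1 + (-4)·1 + 5·1) = (-4, 3, 4)
w2 = Bw1 = ((-4)·(-4) + 0·3 + 0·4; 1·(-4) + (-4)·3 + 6·4; 3·(-4) + (-4)·3 + 5·4) = (16, 8, -4)
Bw2 = (-64, -40, -4)
w2·Bw2 = -1328; w2·w2 = 336; μ ≈ -1328/336 = -3.9524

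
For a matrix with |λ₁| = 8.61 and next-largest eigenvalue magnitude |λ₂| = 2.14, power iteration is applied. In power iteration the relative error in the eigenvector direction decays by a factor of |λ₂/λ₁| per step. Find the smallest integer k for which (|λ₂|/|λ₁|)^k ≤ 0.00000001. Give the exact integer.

14

|λ₂/λ₁| = 2.14/8.61 = 0.24855
Need k ≥ ln(0.00000001) / ln(0.24855) = -18.4207 / -1.3921 ≈ 13.232
Smallest integer k satisfying the bound: 14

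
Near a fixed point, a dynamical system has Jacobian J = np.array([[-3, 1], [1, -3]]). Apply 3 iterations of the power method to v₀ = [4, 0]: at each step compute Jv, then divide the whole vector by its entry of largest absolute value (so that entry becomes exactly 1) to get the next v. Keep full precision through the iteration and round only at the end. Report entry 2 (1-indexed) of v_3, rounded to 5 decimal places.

-0.77778

Jv0 = (-12.000000, 4.000000); divide by -12.000000 → v1 = (1.000000, -0.333333)
Jv1 = (-3.333333, 2.000000); divide by -3.333333 → v2 = (1.000000, -0.600000)
Jv2 = (-3.600000, 2.800000); divide by -3.600000 → v3 = (1.000000, -0.777778)
Requested entry of v3: 112/-144 = -0.77778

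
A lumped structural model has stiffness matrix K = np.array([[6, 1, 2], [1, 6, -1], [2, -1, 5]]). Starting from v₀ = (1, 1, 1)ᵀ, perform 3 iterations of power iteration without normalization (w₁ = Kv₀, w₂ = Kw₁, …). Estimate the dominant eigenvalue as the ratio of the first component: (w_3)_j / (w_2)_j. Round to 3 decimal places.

7.708

w1 = Kv₀ = (6·1 + 1·1 + 2·1; 1·1 + 6·1 + (-1)·1; 2·1 + (-1)·1 + 5·1) = (9, 6, 6)
w2 = Kw1 = (6·9 + 1·6 + 2·6; 1·9 + 6·6 + (-1)·6; 2·9 + (-1)·6 + 5·6) = (72, 39, 42)
w3 = Kw2 = (555, 264, 315)
Ratio at component: 555 / 72 = 7.708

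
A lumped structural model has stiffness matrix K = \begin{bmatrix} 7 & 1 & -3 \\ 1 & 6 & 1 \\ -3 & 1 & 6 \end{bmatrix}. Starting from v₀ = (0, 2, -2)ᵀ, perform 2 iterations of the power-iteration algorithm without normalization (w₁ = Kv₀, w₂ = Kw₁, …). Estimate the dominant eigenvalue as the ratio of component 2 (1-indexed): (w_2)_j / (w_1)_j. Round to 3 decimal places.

w1 = Kv₀ = (7·0 + 1·2 + (-3)·(-2); 1·0 + 6·2 + 1·(-2); (-3)·0 + 1·2 + 6·(-2)) = (8, 10, -10)
w2 = Kw1 = (7·8 + 1·10 + (-3)·(-10); 1·8 + 6·10 + 1·(-10); (-3)·8 + 1·10 + 6·(-10)) = (96, 58, -74)
Ratio at component: 58 / 10 = 5.800

λ ≈ 5.800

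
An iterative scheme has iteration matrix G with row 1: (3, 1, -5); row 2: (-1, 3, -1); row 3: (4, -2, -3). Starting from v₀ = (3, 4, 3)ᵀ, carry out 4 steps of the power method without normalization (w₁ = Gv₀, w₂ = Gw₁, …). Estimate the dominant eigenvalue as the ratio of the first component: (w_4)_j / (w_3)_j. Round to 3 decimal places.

w1 = Gv₀ = (3·3 + 1·4 + (-5)·3; (-1)·3 + 3·4 + (-1)·3; 4·3 + (-2)·4 + (-3)·3) = (-2, 6, -5)
w2 = Gw1 = (3·(-2) + 1·6 + (-5)·(-5); (-1)·(-2) + 3·6 + (-1)·(-5); 4·(-2) + (-2)·6 + (-3)·(-5)) = (25, 25, -5)
w3 = Gw2 = (125, 55, 65)
w4 = Gw3 = (105, -25, 195)
Ratio at component: 105 / 125 = 0.840

λ ≈ 0.840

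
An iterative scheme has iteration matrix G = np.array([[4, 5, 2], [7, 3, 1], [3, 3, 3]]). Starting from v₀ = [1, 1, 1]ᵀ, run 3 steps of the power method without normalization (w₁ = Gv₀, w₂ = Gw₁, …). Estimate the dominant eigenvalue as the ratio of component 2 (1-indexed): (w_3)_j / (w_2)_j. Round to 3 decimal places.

10.664

w1 = Gv₀ = (4·1 + 5·1 + 2·1; 7·1 + 3·1 + 1·1; 3·1 + 3·1 + 3·1) = (11, 11, 9)
w2 = Gw1 = (4·11 + 5·11 + 2·9; 7·11 + 3·11 + 1·9; 3·11 + 3·11 + 3·9) = (117, 119, 93)
w3 = Gw2 = (1249, 1269, 987)
Ratio at component: 1269 / 119 = 10.664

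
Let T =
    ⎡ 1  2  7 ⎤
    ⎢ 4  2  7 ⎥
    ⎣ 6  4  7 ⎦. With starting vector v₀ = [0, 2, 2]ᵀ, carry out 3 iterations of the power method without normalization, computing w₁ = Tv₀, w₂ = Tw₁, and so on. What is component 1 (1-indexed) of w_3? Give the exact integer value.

3070

w1 = Tv₀ = (18, 18, 22)
w2 = Tw1 = (208, 262, 334)
w3 = Tw2 = (3070, 3694, 4634)
The requested component of w3 is 3070.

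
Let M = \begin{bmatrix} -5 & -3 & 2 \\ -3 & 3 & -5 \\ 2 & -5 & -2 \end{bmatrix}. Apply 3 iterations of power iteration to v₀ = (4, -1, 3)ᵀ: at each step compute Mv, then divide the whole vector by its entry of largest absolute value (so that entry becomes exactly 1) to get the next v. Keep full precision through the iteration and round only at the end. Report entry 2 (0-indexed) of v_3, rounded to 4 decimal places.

Mv0 = (-11.00000, -30.00000, 7.00000); divide by -30.00000 → v1 = (0.36667, 1.00000, -0.23333)
Mv1 = (-5.30000, 3.06667, -3.80000); divide by -5.30000 → v2 = (1.00000, -0.57862, 0.71698)
Mv2 = (-1.83019, -8.32075, 3.45912); divide by -8.32075 → v3 = (0.21995, 1.00000, -0.41572)
Requested entry of v3: 550/-1323 = -0.4157

-0.4157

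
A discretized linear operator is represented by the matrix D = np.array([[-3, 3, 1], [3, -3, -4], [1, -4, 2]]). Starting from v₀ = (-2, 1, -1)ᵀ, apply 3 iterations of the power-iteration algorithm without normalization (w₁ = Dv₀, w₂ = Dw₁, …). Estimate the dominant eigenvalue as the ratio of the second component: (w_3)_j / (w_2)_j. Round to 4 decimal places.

λ ≈ -5.6620

w1 = Dv₀ = (8, -5, -8)
w2 = Dw1 = (-47, 71, 12)
w3 = Dw2 = (366, -402, -307)
Ratio at component: -402 / 71 = -5.6620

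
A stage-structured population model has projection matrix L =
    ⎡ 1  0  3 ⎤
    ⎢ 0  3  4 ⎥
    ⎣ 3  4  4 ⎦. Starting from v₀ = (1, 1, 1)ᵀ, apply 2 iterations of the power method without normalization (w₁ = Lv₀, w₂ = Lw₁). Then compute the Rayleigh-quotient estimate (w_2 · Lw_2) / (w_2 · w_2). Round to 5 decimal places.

w1 = Lv₀ = (1·1 + 0·1 + 3·1; 0·1 + 3·1 + 4·1; 3·1 + 4·1 + 4·1) = (4, 7, 11)
w2 = Lw1 = (1·4 + 0·7 + 3·11; 0·4 + 3·7 + 4·11; 3·4 + 4·7 + 4·11) = (37, 65, 84)
Lw2 = (289, 531, 707)
w2·Lw2 = 37·289 + 65·531 + 84·707 = 104596; w2·w2 = 37·37 + 65·65 + 84·84 = 12650
λ ≈ 104596/12650 = 8.26846

8.26846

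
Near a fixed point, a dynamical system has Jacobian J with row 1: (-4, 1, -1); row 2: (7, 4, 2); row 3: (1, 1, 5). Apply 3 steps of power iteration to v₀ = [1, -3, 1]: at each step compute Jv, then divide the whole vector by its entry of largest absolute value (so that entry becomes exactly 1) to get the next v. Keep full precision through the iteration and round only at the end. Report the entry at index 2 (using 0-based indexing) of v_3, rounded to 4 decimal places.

0.0941

Jv0 = (-8.00000, -3.00000, 3.00000); divide by -8.00000 → v1 = (1.00000, 0.37500, -0.37500)
Jv1 = (-3.25000, 7.75000, -0.50000); divide by 7.75000 → v2 = (-0.41935, 1.00000, -0.06452)
Jv2 = (2.74194, 0.93548, 0.25806); divide by 2.74194 → v3 = (1.00000, 0.34118, 0.09412)
Requested entry of v3: -16/-170 = 0.0941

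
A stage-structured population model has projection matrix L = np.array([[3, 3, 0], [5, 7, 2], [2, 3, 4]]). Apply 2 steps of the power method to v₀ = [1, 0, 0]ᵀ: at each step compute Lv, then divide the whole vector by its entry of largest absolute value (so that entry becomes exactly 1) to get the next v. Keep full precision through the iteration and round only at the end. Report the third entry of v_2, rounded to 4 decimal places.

0.5370

Lv0 = (3.00000, 5.00000, 2.00000); divide by 5.00000 → v1 = (0.60000, 1.00000, 0.40000)
Lv1 = (4.80000, 10.80000, 5.80000); divide by 10.80000 → v2 = (0.44444, 1.00000, 0.53704)
Requested entry of v2: 29/54 = 0.5370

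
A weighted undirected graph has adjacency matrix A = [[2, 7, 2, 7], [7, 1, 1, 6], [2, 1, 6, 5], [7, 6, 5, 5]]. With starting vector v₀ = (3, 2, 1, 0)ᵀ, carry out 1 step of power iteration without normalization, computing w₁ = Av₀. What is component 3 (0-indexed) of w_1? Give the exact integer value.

38

w1 = Av₀ = (2·3 + 7·2 + 2·1 + 7·0; 7·3 + 1·2 + 1·1 + 6·0; 2·3 + 1·2 + 6·1 + 5·0; 7·3 + 6·2 + 5·1 + 5·0) = (22, 24, 14, 38)
The requested component of w1 is 38.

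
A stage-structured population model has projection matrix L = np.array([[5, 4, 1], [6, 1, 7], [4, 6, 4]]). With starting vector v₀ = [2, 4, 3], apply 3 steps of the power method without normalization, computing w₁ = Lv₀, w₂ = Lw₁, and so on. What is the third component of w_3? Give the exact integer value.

6518

w1 = Lv₀ = (5·2 + 4·4 + 1·3; 6·2 + 1·4 + 7·3; 4·2 + 6·4 + 4·3) = (29, 37, 44)
w2 = Lw1 = (5·29 + 4·37 + 1·44; 6·29 + 1·37 + 7·44; 4·29 + 6·37 + 4·44) = (337, 519, 514)
w3 = Lw2 = (4275, 6139, 6518)
The requested component of w3 is 6518.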